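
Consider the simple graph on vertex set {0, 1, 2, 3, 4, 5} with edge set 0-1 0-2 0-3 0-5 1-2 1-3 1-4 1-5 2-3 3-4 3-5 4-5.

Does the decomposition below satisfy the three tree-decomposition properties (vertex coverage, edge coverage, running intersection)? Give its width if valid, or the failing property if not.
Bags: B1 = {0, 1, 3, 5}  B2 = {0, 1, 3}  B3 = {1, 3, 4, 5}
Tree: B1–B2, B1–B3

No — vertex 2 appears in no bag.

A tree decomposition must satisfy three properties: every vertex lies in some bag; for every edge, both endpoints lie together in some bag; and for every vertex, the bags containing it form a connected subtree. Here vertex 2 appears in no bag, so the decomposition is invalid.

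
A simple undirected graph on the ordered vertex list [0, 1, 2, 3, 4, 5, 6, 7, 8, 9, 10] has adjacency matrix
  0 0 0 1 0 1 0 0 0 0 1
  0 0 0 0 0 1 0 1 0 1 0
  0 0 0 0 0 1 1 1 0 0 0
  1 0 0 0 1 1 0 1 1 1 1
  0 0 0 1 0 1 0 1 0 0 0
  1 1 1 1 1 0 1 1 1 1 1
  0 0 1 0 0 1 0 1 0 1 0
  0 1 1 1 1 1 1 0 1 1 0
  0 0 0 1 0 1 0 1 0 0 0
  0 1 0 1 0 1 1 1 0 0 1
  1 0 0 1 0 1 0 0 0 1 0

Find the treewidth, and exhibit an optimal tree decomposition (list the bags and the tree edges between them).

The largest bag has 4 vertices, giving width 3; this decomposition certifies tw(G) ≤ 3. For the lower bound, the 4 vertices {0, 3, 5, 10} are pairwise adjacent, and any tree decomposition puts a clique entirely inside one bag — forcing width ≥ 3. The upper and lower bounds meet at 3, so that is the treewidth.

Treewidth 3.
One such decomposition:
Bags: B1 = {3, 5, 9, 10}  B2 = {3, 5, 7, 9}  B3 = {1, 5, 7, 9}  B4 = {3, 5, 7, 8}  B5 = {0, 3, 5, 10}  B6 = {3, 4, 5, 7}  B7 = {5, 6, 7, 9}  B8 = {2, 5, 6, 7}
Tree: B1–B2, B2–B3, B2–B4, B1–B5, B2–B6, B2–B7, B7–B8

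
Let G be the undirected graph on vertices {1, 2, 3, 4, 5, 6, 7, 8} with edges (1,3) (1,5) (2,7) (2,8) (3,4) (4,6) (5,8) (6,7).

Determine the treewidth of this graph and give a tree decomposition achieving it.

Every bag has size at most 3, so the width is 3 − 1 = 2 and tw(G) ≤ 2. For the lower bound, G contains the cycle 6–7–2–8–5–1–3–4–6, so G is not a forest; only forests have treewidth ≤ 1, hence tw(G) ≥ 2. The upper and lower bounds meet at 2, so that is the treewidth.

Treewidth 2.
One optimal decomposition is:
Bags: B1 = {2, 6, 7}  B2 = {2, 6, 8}  B3 = {5, 6, 8}  B4 = {1, 5, 6}  B5 = {1, 3, 6}  B6 = {3, 4, 6}
Tree: B1–B2, B2–B3, B3–B4, B4–B5, B5–B6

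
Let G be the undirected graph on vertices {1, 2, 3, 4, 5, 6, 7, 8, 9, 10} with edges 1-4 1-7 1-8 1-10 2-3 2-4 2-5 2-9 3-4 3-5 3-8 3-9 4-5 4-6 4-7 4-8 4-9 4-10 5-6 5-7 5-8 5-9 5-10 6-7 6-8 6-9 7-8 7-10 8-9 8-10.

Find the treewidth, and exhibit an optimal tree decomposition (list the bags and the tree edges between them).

Each bag holds 5 vertices, so the decomposition has width 4, which upper-bounds the treewidth. For the lower bound, the 5 vertices {1, 4, 7, 8, 10} are pairwise adjacent, and any tree decomposition puts a clique entirely inside one bag — forcing width ≥ 4. Combining the bounds, tw(G) = 4.

Treewidth 4.
One such decomposition:
Bags: B1 = {3, 4, 5, 8, 9}  B2 = {4, 5, 6, 8, 9}  B3 = {4, 5, 6, 7, 8}  B4 = {4, 5, 7, 8, 10}  B5 = {2, 3, 4, 5, 9}  B6 = {1, 4, 7, 8, 10}
Tree: B1–B2, B2–B3, B3–B4, B1–B5, B4–B6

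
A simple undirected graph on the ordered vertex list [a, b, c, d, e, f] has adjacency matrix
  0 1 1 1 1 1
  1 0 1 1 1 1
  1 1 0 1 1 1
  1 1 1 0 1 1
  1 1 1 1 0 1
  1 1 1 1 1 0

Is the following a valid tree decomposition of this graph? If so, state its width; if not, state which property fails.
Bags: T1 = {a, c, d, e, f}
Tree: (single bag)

No — vertex b appears in no bag.

A tree decomposition must satisfy three properties: every vertex lies in some bag; for every edge, both endpoints lie together in some bag; and for every vertex, the bags containing it form a connected subtree. Here vertex b appears in no bag, so the decomposition is invalid.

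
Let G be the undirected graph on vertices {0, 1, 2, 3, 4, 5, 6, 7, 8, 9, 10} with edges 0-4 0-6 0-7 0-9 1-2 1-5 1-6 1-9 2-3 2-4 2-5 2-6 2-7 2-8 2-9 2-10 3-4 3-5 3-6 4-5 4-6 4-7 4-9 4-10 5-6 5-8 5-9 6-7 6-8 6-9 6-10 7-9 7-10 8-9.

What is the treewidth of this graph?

A width-4 tree decomposition is:
Bags: B1 = {2, 4, 6, 7, 9}  B2 = {2, 4, 5, 6, 9}  B3 = {1, 2, 5, 6, 9}  B4 = {2, 4, 6, 7, 10}  B5 = {2, 5, 6, 8, 9}  B6 = {0, 4, 6, 7, 9}  B7 = {2, 3, 4, 5, 6}
Tree: B1–B2, B2–B3, B1–B4, B2–B5, B1–B6, B2–B7
The largest bag has 5 vertices, giving width 4; this decomposition certifies tw(G) ≤ 4. For the lower bound, the 5 vertices {0, 4, 6, 7, 9} are pairwise adjacent, and any tree decomposition puts a clique entirely inside one bag — forcing width ≥ 4. Therefore the treewidth is 4.

4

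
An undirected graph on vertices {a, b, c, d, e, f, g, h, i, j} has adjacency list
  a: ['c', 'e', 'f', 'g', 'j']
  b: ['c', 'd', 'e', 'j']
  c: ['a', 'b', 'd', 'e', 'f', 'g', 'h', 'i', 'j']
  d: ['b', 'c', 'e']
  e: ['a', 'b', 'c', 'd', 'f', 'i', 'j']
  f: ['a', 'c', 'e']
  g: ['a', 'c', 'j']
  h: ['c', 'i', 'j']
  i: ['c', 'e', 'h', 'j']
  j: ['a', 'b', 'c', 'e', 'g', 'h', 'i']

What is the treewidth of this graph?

3

A width-3 tree decomposition is:
Bags: B1 = {b, c, e, j}  B2 = {a, c, e, j}  B3 = {a, c, g, j}  B4 = {c, e, i, j}  B5 = {a, c, e, f}  B6 = {c, h, i, j}  B7 = {b, c, d, e}
Tree: B1–B2, B2–B3, B2–B4, B2–B5, B4–B6, B1–B7
The largest bag has 4 vertices, giving width 3; this decomposition certifies tw(G) ≤ 3. For the lower bound, the 4 vertices {b, c, d, e} are pairwise adjacent, and any tree decomposition puts a clique entirely inside one bag — forcing width ≥ 3. Combining the bounds, tw(G) = 3.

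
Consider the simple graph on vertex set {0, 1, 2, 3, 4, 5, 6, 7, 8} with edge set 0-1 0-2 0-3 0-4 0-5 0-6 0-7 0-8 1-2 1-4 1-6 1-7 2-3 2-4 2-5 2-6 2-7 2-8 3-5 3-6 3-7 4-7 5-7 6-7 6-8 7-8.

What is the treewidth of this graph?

4

A width-4 tree decomposition is:
Bags: B1 = {0, 1, 2, 4, 7}  B2 = {0, 1, 2, 6, 7}  B3 = {0, 2, 3, 6, 7}  B4 = {0, 2, 3, 5, 7}  B5 = {0, 2, 6, 7, 8}
Tree: B1–B2, B2–B3, B3–B4, B3–B5
Each bag holds 5 vertices, so the decomposition has width 4, which upper-bounds the treewidth. On the other hand G contains the 5-clique {0, 1, 2, 4, 7}. A clique must lie in a single bag of any decomposition, so no decomposition can have width below 4. Hence tw(G) = 4 exactly.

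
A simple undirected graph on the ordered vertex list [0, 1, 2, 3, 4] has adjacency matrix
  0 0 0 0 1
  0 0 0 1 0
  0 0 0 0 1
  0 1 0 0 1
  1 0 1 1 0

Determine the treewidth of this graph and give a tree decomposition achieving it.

Treewidth 1.
Bags: B1 = {2, 4}  B2 = {0, 4}  B3 = {3, 4}  B4 = {1, 3}
Tree: B1–B2, B2–B3, B3–B4

Each bag holds 2 vertices, so the decomposition has width 1, which upper-bounds the treewidth. Since G has at least one edge (e.g. 4–2), it is not an edgeless graph, so tw(G) ≥ 1. Therefore the treewidth is 1.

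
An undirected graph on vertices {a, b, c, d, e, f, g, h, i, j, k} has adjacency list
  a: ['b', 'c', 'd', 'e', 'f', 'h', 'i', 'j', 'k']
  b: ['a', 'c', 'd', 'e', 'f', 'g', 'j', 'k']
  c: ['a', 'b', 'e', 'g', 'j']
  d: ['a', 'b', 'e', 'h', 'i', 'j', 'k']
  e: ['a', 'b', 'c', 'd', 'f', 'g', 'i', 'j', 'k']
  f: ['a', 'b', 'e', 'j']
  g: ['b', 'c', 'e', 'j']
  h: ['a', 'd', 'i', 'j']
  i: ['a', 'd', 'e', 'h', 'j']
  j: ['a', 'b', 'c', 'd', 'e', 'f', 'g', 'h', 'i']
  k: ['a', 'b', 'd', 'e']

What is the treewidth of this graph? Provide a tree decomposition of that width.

The largest bag has 5 vertices, giving width 4; this decomposition certifies tw(G) ≤ 4. For the lower bound, the 5 vertices {b, c, e, g, j} are pairwise adjacent, and any tree decomposition puts a clique entirely inside one bag — forcing width ≥ 4. The upper and lower bounds meet at 4, so that is the treewidth.

Treewidth 4.
One such decomposition:
Bags: B1 = {a, b, d, e, k}  B2 = {a, b, d, e, j}  B3 = {a, d, e, i, j}  B4 = {a, b, c, e, j}  B5 = {a, d, h, i, j}  B6 = {a, b, e, f, j}  B7 = {b, c, e, g, j}
Tree: B1–B2, B2–B3, B2–B4, B3–B5, B4–B6, B4–B7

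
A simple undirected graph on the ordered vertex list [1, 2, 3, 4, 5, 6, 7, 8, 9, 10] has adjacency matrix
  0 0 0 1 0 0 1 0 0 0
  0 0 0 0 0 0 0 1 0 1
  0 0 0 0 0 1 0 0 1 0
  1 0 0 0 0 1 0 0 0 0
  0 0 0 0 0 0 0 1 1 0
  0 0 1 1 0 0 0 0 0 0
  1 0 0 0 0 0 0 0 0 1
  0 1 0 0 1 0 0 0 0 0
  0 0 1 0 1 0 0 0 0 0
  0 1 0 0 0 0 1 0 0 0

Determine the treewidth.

2

A width-2 tree decomposition is:
Bags: B1 = {1, 7, 10}  B2 = {1, 4, 10}  B3 = {4, 6, 10}  B4 = {3, 6, 10}  B5 = {3, 9, 10}  B6 = {5, 9, 10}  B7 = {5, 8, 10}  B8 = {2, 8, 10}
Tree: B1–B2, B2–B3, B3–B4, B4–B5, B5–B6, B6–B7, B7–B8
Each bag holds 3 vertices, so the decomposition has width 2, which upper-bounds the treewidth. For the lower bound, G contains the cycle 10–7–1–4–6–3–9–5–8–2–10, so G is not a forest; only forests have treewidth ≤ 1, hence tw(G) ≥ 2. Hence tw(G) = 2 exactly.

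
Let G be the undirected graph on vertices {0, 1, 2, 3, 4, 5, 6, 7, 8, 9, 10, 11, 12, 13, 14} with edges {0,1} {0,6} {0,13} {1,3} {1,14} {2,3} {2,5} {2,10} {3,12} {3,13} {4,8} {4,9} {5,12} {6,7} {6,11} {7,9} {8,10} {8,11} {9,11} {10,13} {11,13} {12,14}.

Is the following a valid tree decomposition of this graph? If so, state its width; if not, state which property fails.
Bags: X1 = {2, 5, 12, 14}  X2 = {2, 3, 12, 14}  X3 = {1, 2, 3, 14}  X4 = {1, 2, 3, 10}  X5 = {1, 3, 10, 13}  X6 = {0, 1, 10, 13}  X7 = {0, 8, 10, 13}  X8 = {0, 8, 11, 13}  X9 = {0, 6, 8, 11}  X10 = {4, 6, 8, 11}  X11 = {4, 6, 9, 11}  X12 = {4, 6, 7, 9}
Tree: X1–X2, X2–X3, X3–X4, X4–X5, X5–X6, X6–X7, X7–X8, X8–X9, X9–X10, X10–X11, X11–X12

Yes; width 3.

Checking the three conditions: (i) the bags cover all of {0, 1, 2, 3, 4, 5, 6, 7, 8, 9, 10, 11, 12, 13, 14}; (ii) for each edge, some bag contains both endpoints; (iii) the bags containing any fixed vertex form a subtree. All hold, so the decomposition is valid with width 4 − 1 = 3.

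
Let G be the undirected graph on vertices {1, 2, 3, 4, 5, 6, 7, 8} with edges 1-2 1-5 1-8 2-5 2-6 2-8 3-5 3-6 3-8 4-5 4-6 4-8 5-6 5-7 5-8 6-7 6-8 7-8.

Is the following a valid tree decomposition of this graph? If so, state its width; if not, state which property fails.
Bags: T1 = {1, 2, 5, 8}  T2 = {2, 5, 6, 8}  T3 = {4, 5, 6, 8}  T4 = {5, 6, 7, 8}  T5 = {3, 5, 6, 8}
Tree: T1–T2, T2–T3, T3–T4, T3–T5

Vertex coverage: the bags together contain {1, 2, 3, 4, 5, 6, 7, 8}, the full vertex set. Edge coverage: each edge of G has both endpoints in at least one bag. Running intersection: for every vertex, the bags containing it form a connected subtree. All three properties hold, so this is a valid tree decomposition of width max|bag| − 1 = 3, and hence tw(G) ≤ 3.

Yes; width 3.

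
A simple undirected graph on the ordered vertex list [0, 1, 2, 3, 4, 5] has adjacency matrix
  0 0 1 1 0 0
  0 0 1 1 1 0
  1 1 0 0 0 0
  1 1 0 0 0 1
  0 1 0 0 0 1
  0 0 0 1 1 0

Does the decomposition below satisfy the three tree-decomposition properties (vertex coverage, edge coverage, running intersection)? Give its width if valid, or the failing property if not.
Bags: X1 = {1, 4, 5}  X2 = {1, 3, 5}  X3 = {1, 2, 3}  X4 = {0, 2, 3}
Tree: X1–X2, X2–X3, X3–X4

Vertex coverage: the bags together contain {0, 1, 2, 3, 4, 5}, the full vertex set. Edge coverage: each edge of G has both endpoints in at least one bag. Running intersection: for every vertex, the bags containing it form a connected subtree. All three properties hold, so this is a valid tree decomposition of width max|bag| − 1 = 2, and hence tw(G) ≤ 2.

Yes; width 2.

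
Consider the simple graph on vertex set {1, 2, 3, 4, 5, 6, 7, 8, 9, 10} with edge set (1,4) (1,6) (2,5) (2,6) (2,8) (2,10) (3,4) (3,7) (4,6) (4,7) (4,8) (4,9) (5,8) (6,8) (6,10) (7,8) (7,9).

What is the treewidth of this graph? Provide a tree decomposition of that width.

Each bag holds 3 vertices, so the decomposition has width 2, which upper-bounds the treewidth. Conversely, {2, 5, 8} is a clique of size 3, and the vertices of any clique must share a bag in every tree decomposition; so some bag has ≥ 3 vertices and tw(G) ≥ 2. Therefore the treewidth is 2.

Treewidth 2.
One optimal decomposition is:
Bags: B1 = {4, 6, 8}  B2 = {4, 7, 8}  B3 = {1, 4, 6}  B4 = {2, 6, 8}  B5 = {2, 5, 8}  B6 = {3, 4, 7}  B7 = {4, 7, 9}  B8 = {2, 6, 10}
Tree: B1–B2, B1–B3, B1–B4, B4–B5, B2–B6, B2–B7, B4–B8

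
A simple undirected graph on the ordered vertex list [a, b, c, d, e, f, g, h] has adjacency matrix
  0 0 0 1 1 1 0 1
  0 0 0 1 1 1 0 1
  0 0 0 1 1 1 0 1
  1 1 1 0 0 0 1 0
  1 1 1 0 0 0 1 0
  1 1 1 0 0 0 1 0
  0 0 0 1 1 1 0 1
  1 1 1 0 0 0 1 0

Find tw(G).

4

A width-4 tree decomposition is:
Bags: B1 = {a, b, c, e, g}  B2 = {a, b, c, g, h}  B3 = {a, b, c, d, g}  B4 = {a, b, c, f, g}
Tree: B1–B2, B2–B3, B3–B4
The largest bag has 5 vertices, giving width 4; this decomposition certifies tw(G) ≤ 4. For the lower bound: the 5 vertex sets {b,e}, {g,h}, {c,d}, {a}, {f} are disjoint, each induces a connected subgraph, and every pair is joined by at least one edge of G. Contracting each set to a single vertex therefore yields K_{5} as a minor, and since treewidth is minor-monotone, tw(G) ≥ tw(K_{5}) = 4. Hence tw(G) = 4 exactly.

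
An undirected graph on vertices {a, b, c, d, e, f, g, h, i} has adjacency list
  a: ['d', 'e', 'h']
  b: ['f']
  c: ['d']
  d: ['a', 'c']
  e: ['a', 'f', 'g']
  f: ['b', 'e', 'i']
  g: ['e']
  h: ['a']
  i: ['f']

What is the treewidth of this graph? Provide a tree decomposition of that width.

Every bag has size at most 2, so the width is 2 − 1 = 1 and tw(G) ≤ 1. Any graph with an edge has treewidth ≥ 1, and G has the edge e–f. Combining the bounds, tw(G) = 1.

Treewidth 1.
One such decomposition:
Bags: B1 = {e, f}  B2 = {a, e}  B3 = {a, h}  B4 = {f, i}  B5 = {a, d}  B6 = {b, f}  B7 = {e, g}  B8 = {c, d}
Tree: B1–B2, B2–B3, B1–B4, B3–B5, B1–B6, B1–B7, B5–B8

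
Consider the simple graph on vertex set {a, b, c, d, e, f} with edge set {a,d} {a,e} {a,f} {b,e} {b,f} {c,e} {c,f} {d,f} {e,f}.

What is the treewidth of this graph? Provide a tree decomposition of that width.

Treewidth 2.
One such decomposition:
Bags: B1 = {b, e, f}  B2 = {a, e, f}  B3 = {a, d, f}  B4 = {c, e, f}
Tree: B1–B2, B2–B3, B2–B4

The largest bag has 3 vertices, giving width 2; this decomposition certifies tw(G) ≤ 2. For the lower bound, the 3 vertices {a, d, f} are pairwise adjacent, and any tree decomposition puts a clique entirely inside one bag — forcing width ≥ 2. The upper and lower bounds meet at 2, so that is the treewidth.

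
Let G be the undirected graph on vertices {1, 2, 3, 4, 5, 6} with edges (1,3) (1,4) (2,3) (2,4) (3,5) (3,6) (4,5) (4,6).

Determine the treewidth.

2

A width-2 tree decomposition is:
Bags: B1 = {1, 3, 4}  B2 = {2, 3, 4}  B3 = {3, 4, 6}  B4 = {3, 4, 5}
Tree: B1–B2, B2–B3, B3–B4
Every bag has size at most 3, so the width is 3 − 1 = 2 and tw(G) ≤ 2. Since 3–1–4–2–3 is a cycle in G, G is not acyclic. Forests are exactly the graphs of treewidth ≤ 1, so tw(G) ≥ 2. The upper and lower bounds meet at 2, so that is the treewidth.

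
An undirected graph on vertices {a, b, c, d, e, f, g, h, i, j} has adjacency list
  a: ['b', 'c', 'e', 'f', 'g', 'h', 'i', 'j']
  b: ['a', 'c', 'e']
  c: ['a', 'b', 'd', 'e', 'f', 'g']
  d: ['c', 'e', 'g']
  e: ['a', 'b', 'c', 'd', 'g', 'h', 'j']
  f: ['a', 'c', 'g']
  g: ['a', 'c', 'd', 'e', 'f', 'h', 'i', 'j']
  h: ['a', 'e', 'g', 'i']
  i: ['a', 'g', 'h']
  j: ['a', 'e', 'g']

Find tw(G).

A width-3 tree decomposition is:
Bags: B1 = {a, c, f, g}  B2 = {a, c, e, g}  B3 = {a, e, g, j}  B4 = {c, d, e, g}  B5 = {a, e, g, h}  B6 = {a, g, h, i}  B7 = {a, b, c, e}
Tree: B1–B2, B2–B3, B2–B4, B3–B5, B5–B6, B2–B7
The largest bag has 4 vertices, giving width 3; this decomposition certifies tw(G) ≤ 3. Conversely, {c, d, e, g} is a clique of size 4, and the vertices of any clique must share a bag in every tree decomposition; so some bag has ≥ 4 vertices and tw(G) ≥ 3. Hence tw(G) = 3 exactly.

3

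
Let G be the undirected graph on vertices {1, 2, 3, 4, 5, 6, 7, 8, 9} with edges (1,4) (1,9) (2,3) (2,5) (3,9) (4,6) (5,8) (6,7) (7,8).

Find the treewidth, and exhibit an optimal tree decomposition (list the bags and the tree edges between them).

Treewidth 2.
One such decomposition:
Bags: B1 = {4, 6, 7}  B2 = {4, 7, 8}  B3 = {4, 5, 8}  B4 = {2, 4, 5}  B5 = {2, 3, 4}  B6 = {3, 4, 9}  B7 = {1, 4, 9}
Tree: B1–B2, B2–B3, B3–B4, B4–B5, B5–B6, B6–B7

Every bag has size at most 3, so the width is 3 − 1 = 2 and tw(G) ≤ 2. The edges 4–6–7–8–5–2–3–9–1–4 form a cycle, so G is not a tree and its treewidth is at least 2. Hence tw(G) = 2 exactly.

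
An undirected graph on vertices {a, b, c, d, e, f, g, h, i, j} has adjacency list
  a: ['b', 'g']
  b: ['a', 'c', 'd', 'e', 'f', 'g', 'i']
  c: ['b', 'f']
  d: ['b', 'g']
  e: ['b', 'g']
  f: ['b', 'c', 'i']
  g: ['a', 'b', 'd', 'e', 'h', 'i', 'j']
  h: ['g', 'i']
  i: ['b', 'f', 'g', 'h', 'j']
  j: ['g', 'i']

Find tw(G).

A width-2 tree decomposition is:
Bags: B1 = {b, g, i}  B2 = {b, d, g}  B3 = {g, h, i}  B4 = {b, f, i}  B5 = {a, b, g}  B6 = {b, e, g}  B7 = {g, i, j}  B8 = {b, c, f}
Tree: B1–B2, B1–B3, B1–B4, B1–B5, B1–B6, B3–B7, B4–B8
Every bag has size at most 3, so the width is 3 − 1 = 2 and tw(G) ≤ 2. For the lower bound, the 3 vertices {g, i, j} are pairwise adjacent, and any tree decomposition puts a clique entirely inside one bag — forcing width ≥ 2. Hence tw(G) = 2 exactly.

2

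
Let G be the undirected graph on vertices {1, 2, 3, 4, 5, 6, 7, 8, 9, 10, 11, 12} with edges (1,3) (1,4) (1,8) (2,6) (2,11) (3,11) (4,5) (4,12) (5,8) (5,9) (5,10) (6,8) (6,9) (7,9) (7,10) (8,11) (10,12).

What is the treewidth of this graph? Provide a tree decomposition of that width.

The largest bag has 4 vertices, giving width 3; this decomposition certifies tw(G) ≤ 3. For the lower bound: the 4 vertex sets {2,3,11}, {6}, {8}, {1,4,5,9} are disjoint, each induces a connected subgraph, and every pair is joined by at least one edge of G. Contracting each set to a single vertex therefore yields K_{4} as a minor, and since treewidth is minor-monotone, tw(G) ≥ tw(K_{4}) = 3. Therefore the treewidth is 3.

Treewidth 3.
Bags: B1 = {2, 3, 6, 11}  B2 = {3, 6, 8, 11}  B3 = {1, 3, 6, 8}  B4 = {1, 6, 8, 9}  B5 = {1, 5, 8, 9}  B6 = {1, 4, 5, 9}  B7 = {4, 5, 7, 9}  B8 = {4, 5, 7, 10}  B9 = {4, 7, 10, 12}
Tree: B1–B2, B2–B3, B3–B4, B4–B5, B5–B6, B6–B7, B7–B8, B8–B9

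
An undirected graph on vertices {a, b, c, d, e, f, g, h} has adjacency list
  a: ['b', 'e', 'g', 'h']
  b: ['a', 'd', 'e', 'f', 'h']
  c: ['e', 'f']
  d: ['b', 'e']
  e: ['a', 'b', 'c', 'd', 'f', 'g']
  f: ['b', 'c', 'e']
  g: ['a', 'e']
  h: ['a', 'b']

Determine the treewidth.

2

A width-2 tree decomposition is:
Bags: B1 = {b, e, f}  B2 = {a, b, e}  B3 = {a, e, g}  B4 = {a, b, h}  B5 = {c, e, f}  B6 = {b, d, e}
Tree: B1–B2, B2–B3, B2–B4, B1–B5, B2–B6
Every bag has size at most 3, so the width is 3 − 1 = 2 and tw(G) ≤ 2. Conversely, {a, e, g} is a clique of size 3, and the vertices of any clique must share a bag in every tree decomposition; so some bag has ≥ 3 vertices and tw(G) ≥ 2. Combining the bounds, tw(G) = 2.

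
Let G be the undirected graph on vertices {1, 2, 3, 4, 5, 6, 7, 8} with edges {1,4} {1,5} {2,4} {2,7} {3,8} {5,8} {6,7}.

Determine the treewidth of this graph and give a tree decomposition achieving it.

Every bag has size at most 2, so the width is 2 − 1 = 1 and tw(G) ≤ 1. G has an edge, so its treewidth is at least 1. The upper and lower bounds meet at 1, so that is the treewidth.

Treewidth 1.
One optimal decomposition is:
Bags: B1 = {6, 7}  B2 = {2, 7}  B3 = {2, 4}  B4 = {1, 4}  B5 = {1, 5}  B6 = {5, 8}  B7 = {3, 8}
Tree: B1–B2, B2–B3, B3–B4, B4–B5, B5–B6, B6–B7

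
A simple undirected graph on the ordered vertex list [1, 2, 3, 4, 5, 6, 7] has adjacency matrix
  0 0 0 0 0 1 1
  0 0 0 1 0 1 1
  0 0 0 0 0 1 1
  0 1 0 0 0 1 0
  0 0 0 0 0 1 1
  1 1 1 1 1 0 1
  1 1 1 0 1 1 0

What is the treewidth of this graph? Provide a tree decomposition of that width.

Treewidth 2.
One optimal decomposition is:
Bags: B1 = {5, 6, 7}  B2 = {1, 6, 7}  B3 = {2, 6, 7}  B4 = {2, 4, 6}  B5 = {3, 6, 7}
Tree: B1–B2, B2–B3, B3–B4, B1–B5

The largest bag has 3 vertices, giving width 2; this decomposition certifies tw(G) ≤ 2. Conversely, {2, 4, 6} is a clique of size 3, and the vertices of any clique must share a bag in every tree decomposition; so some bag has ≥ 3 vertices and tw(G) ≥ 2. Hence tw(G) = 2 exactly.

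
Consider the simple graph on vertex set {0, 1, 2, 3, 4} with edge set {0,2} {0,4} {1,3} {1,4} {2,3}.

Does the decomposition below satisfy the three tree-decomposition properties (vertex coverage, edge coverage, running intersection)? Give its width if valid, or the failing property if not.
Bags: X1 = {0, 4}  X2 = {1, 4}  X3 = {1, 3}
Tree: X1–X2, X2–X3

A tree decomposition must satisfy three properties: every vertex lies in some bag; for every edge, both endpoints lie together in some bag; and for every vertex, the bags containing it form a connected subtree. Here vertex 2 appears in no bag, so the decomposition is invalid.

No — vertex 2 appears in no bag.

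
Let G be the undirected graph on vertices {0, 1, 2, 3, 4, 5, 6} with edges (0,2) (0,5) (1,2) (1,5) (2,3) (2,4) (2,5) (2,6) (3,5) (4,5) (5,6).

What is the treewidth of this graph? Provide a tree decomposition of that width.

Treewidth 2.
One optimal decomposition is:
Bags: B1 = {1, 2, 5}  B2 = {2, 3, 5}  B3 = {2, 5, 6}  B4 = {0, 2, 5}  B5 = {2, 4, 5}
Tree: B1–B2, B2–B3, B3–B4, B1–B5

Each bag holds 3 vertices, so the decomposition has width 2, which upper-bounds the treewidth. Conversely, {0, 2, 5} is a clique of size 3, and the vertices of any clique must share a bag in every tree decomposition; so some bag has ≥ 3 vertices and tw(G) ≥ 2. Hence tw(G) = 2 exactly.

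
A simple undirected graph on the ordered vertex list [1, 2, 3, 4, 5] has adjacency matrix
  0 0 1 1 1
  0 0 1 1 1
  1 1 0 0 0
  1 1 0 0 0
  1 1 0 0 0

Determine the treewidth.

2

A width-2 tree decomposition is:
Bags: B1 = {1, 2, 3}  B2 = {1, 2, 5}  B3 = {1, 2, 4}
Tree: B1–B2, B2–B3
The largest bag has 3 vertices, giving width 2; this decomposition certifies tw(G) ≤ 2. Since 1–3–2–5–1 is a cycle in G, G is not acyclic. Forests are exactly the graphs of treewidth ≤ 1, so tw(G) ≥ 2. Combining the bounds, tw(G) = 2.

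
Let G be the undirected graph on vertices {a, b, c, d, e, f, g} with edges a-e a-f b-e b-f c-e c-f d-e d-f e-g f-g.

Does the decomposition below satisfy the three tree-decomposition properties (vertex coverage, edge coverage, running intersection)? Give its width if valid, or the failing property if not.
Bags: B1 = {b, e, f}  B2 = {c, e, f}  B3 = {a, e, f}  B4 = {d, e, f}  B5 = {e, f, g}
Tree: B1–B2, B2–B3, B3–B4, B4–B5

Yes; width 2.

Vertex coverage: the bags together contain {a, b, c, d, e, f, g}, the full vertex set. Edge coverage: each edge of G has both endpoints in at least one bag. Running intersection: for every vertex, the bags containing it form a connected subtree. All three properties hold, so this is a valid tree decomposition of width max|bag| − 1 = 2, and hence tw(G) ≤ 2.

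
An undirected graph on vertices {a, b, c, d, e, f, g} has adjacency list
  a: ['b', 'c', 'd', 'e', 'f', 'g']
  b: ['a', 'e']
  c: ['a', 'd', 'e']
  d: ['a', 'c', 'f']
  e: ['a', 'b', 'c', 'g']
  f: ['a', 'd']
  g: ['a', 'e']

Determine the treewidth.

2

A width-2 tree decomposition is:
Bags: B1 = {a, c, d}  B2 = {a, c, e}  B3 = {a, b, e}  B4 = {a, e, g}  B5 = {a, d, f}
Tree: B1–B2, B2–B3, B3–B4, B1–B5
Every bag has size at most 3, so the width is 3 − 1 = 2 and tw(G) ≤ 2. Conversely, {a, c, d} is a clique of size 3, and the vertices of any clique must share a bag in every tree decomposition; so some bag has ≥ 3 vertices and tw(G) ≥ 2. Hence tw(G) = 2 exactly.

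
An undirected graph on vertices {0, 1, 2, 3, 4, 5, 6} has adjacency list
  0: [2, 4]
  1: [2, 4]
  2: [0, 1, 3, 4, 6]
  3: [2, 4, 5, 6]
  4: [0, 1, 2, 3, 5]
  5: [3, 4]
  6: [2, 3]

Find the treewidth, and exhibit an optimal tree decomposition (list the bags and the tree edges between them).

Treewidth 2.
One optimal decomposition is:
Bags: B1 = {2, 3, 4}  B2 = {3, 4, 5}  B3 = {0, 2, 4}  B4 = {1, 2, 4}  B5 = {2, 3, 6}
Tree: B1–B2, B1–B3, B1–B4, B1–B5

Each bag holds 3 vertices, so the decomposition has width 2, which upper-bounds the treewidth. On the other hand G contains the 3-clique {0, 2, 4}. A clique must lie in a single bag of any decomposition, so no decomposition can have width below 2. Hence tw(G) = 2 exactly.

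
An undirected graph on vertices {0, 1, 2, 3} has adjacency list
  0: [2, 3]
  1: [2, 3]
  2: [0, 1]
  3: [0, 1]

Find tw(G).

2

A width-2 tree decomposition is:
Bags: B1 = {0, 1, 3}  B2 = {0, 1, 2}
Tree: B1–B2
Each bag holds 3 vertices, so the decomposition has width 2, which upper-bounds the treewidth. Since 1–3–0–2–1 is a cycle in G, G is not acyclic. Forests are exactly the graphs of treewidth ≤ 1, so tw(G) ≥ 2. The upper and lower bounds meet at 2, so that is the treewidth.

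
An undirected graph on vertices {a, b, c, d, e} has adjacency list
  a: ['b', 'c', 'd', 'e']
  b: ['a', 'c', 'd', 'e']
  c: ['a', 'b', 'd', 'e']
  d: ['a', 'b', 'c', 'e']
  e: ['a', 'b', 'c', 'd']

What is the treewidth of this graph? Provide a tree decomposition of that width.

Treewidth 4.
Bags: B1 = {a, b, c, d, e}
Tree: (single bag)

With just one bag of size 5, the width is 5 − 1 = 4, so tw(G) ≤ 4. For the lower bound, the 5 vertices {a, b, c, d, e} are pairwise adjacent, and any tree decomposition puts a clique entirely inside one bag — forcing width ≥ 4. The upper and lower bounds meet at 4, so that is the treewidth.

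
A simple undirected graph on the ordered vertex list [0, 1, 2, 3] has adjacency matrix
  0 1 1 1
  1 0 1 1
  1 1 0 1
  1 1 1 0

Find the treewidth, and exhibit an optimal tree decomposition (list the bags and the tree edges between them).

Treewidth 3.
One such decomposition:
Bags: B1 = {0, 1, 2, 3}
Tree: (single bag)

A single bag containing all 4 vertices is trivially a valid decomposition of width 3. For the lower bound, the 4 vertices {0, 1, 2, 3} are pairwise adjacent, and any tree decomposition puts a clique entirely inside one bag — forcing width ≥ 3. Therefore the treewidth is 3.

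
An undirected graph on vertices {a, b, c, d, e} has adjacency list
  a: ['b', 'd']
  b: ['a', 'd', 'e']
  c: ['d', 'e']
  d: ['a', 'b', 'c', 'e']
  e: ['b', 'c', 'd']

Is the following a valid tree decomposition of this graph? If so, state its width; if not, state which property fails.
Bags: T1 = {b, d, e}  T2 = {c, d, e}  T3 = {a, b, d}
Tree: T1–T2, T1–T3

Yes; width 2.

Every vertex of G appears in some bag (union = {a, b, c, d, e}); every edge is covered by a bag; and for each vertex v the set of bags containing v is connected in the bag tree. The decomposition is therefore valid. The largest bag has 3 vertices, so the width is 2.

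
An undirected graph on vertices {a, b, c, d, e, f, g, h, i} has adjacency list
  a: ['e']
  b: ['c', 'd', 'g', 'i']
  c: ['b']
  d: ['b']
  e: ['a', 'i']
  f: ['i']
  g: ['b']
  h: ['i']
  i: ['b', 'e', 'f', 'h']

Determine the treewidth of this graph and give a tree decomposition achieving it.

Treewidth 1.
Bags: B1 = {e, i}  B2 = {b, i}  B3 = {b, d}  B4 = {b, g}  B5 = {f, i}  B6 = {b, c}  B7 = {h, i}  B8 = {a, e}
Tree: B1–B2, B2–B3, B3–B4, B2–B5, B2–B6, B2–B7, B1–B8

Every bag has size at most 2, so the width is 2 − 1 = 1 and tw(G) ≤ 1. Any graph with an edge has treewidth ≥ 1, and G has the edge e–i. Hence tw(G) = 1 exactly.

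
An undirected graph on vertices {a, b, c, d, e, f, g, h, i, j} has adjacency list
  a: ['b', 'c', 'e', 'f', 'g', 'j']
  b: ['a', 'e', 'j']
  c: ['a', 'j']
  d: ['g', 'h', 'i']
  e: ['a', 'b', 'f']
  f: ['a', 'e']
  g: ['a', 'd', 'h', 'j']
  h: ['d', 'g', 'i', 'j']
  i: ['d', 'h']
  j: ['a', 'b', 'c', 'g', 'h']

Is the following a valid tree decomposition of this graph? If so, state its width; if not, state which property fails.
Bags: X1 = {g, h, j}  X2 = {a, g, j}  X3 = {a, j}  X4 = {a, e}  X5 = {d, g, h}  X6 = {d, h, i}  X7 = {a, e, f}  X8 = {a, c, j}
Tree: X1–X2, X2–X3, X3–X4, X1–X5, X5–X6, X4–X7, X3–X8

A tree decomposition must satisfy three properties: every vertex lies in some bag; for every edge, both endpoints lie together in some bag; and for every vertex, the bags containing it form a connected subtree. Here vertex b appears in no bag, so the decomposition is invalid.

No — vertex b appears in no bag.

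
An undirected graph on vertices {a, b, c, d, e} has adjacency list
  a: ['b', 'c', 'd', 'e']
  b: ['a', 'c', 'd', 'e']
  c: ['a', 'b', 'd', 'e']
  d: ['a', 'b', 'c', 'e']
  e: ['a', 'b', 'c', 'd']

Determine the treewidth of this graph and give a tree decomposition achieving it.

Treewidth 4.
One such decomposition:
Bags: B1 = {a, b, c, d, e}
Tree: (single bag)

With just one bag of size 5, the width is 5 − 1 = 4, so tw(G) ≤ 4. For the lower bound, the 5 vertices {a, b, c, d, e} are pairwise adjacent, and any tree decomposition puts a clique entirely inside one bag — forcing width ≥ 4. Hence tw(G) = 4 exactly.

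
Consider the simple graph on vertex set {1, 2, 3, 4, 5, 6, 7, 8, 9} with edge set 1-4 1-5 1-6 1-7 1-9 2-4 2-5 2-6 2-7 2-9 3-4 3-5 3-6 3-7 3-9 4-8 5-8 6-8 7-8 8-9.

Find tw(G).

A width-4 tree decomposition is:
Bags: B1 = {1, 2, 3, 4, 8}  B2 = {1, 2, 3, 5, 8}  B3 = {1, 2, 3, 8, 9}  B4 = {1, 2, 3, 7, 8}  B5 = {1, 2, 3, 6, 8}
Tree: B1–B2, B2–B3, B3–B4, B4–B5
Each bag holds 5 vertices, so the decomposition has width 4, which upper-bounds the treewidth. For the lower bound: the 5 vertex sets {2,4}, {5,8}, {3,9}, {1}, {7} are disjoint, each induces a connected subgraph, and every pair is joined by at least one edge of G. Contracting each set to a single vertex therefore yields K_{5} as a minor, and since treewidth is minor-monotone, tw(G) ≥ tw(K_{5}) = 4. Therefore the treewidth is 4.

4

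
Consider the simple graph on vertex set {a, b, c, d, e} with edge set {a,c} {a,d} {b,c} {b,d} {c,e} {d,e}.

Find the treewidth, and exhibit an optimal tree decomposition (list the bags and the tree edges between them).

Treewidth 2.
One such decomposition:
Bags: B1 = {a, c, d}  B2 = {c, d, e}  B3 = {b, c, d}
Tree: B1–B2, B2–B3

Every bag has size at most 3, so the width is 3 − 1 = 2 and tw(G) ≤ 2. Since a–d–e–c–a is a cycle in G, G is not acyclic. Forests are exactly the graphs of treewidth ≤ 1, so tw(G) ≥ 2. Combining the bounds, tw(G) = 2.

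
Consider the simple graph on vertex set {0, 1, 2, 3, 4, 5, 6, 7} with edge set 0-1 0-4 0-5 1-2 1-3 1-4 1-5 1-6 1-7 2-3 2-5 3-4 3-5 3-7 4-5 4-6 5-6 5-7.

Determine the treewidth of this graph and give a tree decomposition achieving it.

Every bag has size at most 4, so the width is 4 − 1 = 3 and tw(G) ≤ 3. Conversely, {0, 1, 4, 5} is a clique of size 4, and the vertices of any clique must share a bag in every tree decomposition; so some bag has ≥ 4 vertices and tw(G) ≥ 3. Therefore the treewidth is 3.

Treewidth 3.
One optimal decomposition is:
Bags: B1 = {1, 4, 5, 6}  B2 = {0, 1, 4, 5}  B3 = {1, 3, 4, 5}  B4 = {1, 2, 3, 5}  B5 = {1, 3, 5, 7}
Tree: B1–B2, B2–B3, B3–B4, B3–B5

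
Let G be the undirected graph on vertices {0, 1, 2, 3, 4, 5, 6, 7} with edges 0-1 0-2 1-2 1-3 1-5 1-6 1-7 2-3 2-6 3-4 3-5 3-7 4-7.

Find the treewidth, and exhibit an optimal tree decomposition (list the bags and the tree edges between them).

Treewidth 2.
Bags: B1 = {1, 2, 6}  B2 = {1, 2, 3}  B3 = {1, 3, 7}  B4 = {0, 1, 2}  B5 = {3, 4, 7}  B6 = {1, 3, 5}
Tree: B1–B2, B2–B3, B2–B4, B3–B5, B2–B6

Each bag holds 3 vertices, so the decomposition has width 2, which upper-bounds the treewidth. On the other hand G contains the 3-clique {0, 1, 2}. A clique must lie in a single bag of any decomposition, so no decomposition can have width below 2. Combining the bounds, tw(G) = 2.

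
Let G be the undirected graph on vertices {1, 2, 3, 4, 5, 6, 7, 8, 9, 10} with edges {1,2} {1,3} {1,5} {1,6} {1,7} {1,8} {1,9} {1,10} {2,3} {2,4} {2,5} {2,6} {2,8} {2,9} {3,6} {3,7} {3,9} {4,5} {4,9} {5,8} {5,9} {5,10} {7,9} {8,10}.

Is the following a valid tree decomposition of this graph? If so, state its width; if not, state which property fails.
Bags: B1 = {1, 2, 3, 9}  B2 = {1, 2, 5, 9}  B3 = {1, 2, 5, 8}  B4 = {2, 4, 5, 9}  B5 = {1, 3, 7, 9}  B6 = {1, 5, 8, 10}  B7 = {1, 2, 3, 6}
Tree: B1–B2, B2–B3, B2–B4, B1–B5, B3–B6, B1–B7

Yes; width 3.

Checking the three conditions: (i) the bags cover all of {1, 2, 3, 4, 5, 6, 7, 8, 9, 10}; (ii) for each edge, some bag contains both endpoints; (iii) the bags containing any fixed vertex form a subtree. All hold, so the decomposition is valid with width 4 − 1 = 3.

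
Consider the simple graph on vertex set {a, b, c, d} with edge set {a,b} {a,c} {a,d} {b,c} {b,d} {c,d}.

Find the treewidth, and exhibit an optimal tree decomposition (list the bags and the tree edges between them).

Treewidth 3.
One such decomposition:
Bags: B1 = {a, b, c, d}
Tree: (single bag)

A single bag containing all 4 vertices is trivially a valid decomposition of width 3. On the other hand G contains the 4-clique {a, b, c, d}. A clique must lie in a single bag of any decomposition, so no decomposition can have width below 3. Hence tw(G) = 3 exactly.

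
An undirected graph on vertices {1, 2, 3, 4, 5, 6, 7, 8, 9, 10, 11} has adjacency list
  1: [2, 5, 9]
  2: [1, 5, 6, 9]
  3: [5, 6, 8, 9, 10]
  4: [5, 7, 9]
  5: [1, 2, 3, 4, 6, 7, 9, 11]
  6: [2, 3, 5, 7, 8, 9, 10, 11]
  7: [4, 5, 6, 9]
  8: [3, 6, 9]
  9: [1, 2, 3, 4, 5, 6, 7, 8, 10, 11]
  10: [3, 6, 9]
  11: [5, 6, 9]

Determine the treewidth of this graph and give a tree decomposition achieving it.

Treewidth 3.
One such decomposition:
Bags: B1 = {2, 5, 6, 9}  B2 = {5, 6, 9, 11}  B3 = {5, 6, 7, 9}  B4 = {4, 5, 7, 9}  B5 = {3, 5, 6, 9}  B6 = {1, 2, 5, 9}  B7 = {3, 6, 8, 9}  B8 = {3, 6, 9, 10}
Tree: B1–B2, B2–B3, B3–B4, B1–B5, B1–B6, B5–B7, B5–B8

The largest bag has 4 vertices, giving width 3; this decomposition certifies tw(G) ≤ 3. For the lower bound, the 4 vertices {3, 6, 8, 9} are pairwise adjacent, and any tree decomposition puts a clique entirely inside one bag — forcing width ≥ 3. Combining the bounds, tw(G) = 3.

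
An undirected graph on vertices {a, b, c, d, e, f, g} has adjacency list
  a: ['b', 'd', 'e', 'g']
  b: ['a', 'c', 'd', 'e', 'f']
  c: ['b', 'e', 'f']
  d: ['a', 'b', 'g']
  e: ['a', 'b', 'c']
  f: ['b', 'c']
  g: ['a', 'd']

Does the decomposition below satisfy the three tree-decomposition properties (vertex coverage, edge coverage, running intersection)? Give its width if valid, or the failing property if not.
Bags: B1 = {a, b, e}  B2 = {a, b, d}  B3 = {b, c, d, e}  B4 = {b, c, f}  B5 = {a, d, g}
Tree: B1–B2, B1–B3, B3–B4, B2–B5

A tree decomposition must satisfy three properties: every vertex lies in some bag; for every edge, both endpoints lie together in some bag; and for every vertex, the bags containing it form a connected subtree. Here bags containing vertex d are not connected in the tree, so the decomposition is invalid.

No — bags containing vertex d are not connected in the tree.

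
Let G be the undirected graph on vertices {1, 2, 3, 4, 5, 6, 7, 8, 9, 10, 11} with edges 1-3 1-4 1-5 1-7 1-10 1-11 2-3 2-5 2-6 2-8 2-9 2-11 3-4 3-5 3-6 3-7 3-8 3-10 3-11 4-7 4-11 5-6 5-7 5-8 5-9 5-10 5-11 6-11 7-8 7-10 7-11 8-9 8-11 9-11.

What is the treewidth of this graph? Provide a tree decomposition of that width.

Treewidth 4.
One such decomposition:
Bags: B1 = {2, 3, 5, 8, 11}  B2 = {3, 5, 7, 8, 11}  B3 = {2, 5, 8, 9, 11}  B4 = {1, 3, 5, 7, 11}  B5 = {1, 3, 4, 7, 11}  B6 = {2, 3, 5, 6, 11}  B7 = {1, 3, 5, 7, 10}
Tree: B1–B2, B1–B3, B2–B4, B4–B5, B1–B6, B4–B7

Every bag has size at most 5, so the width is 5 − 1 = 4 and tw(G) ≤ 4. On the other hand G contains the 5-clique {2, 5, 8, 9, 11}. A clique must lie in a single bag of any decomposition, so no decomposition can have width below 4. Therefore the treewidth is 4.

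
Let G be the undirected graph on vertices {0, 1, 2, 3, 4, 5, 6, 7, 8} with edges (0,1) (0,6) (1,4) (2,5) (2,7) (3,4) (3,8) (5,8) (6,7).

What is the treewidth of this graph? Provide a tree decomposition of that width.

Each bag holds 3 vertices, so the decomposition has width 2, which upper-bounds the treewidth. The edges 6–7–2–5–8–3–4–1–0–6 form a cycle, so G is not a tree and its treewidth is at least 2. Combining the bounds, tw(G) = 2.

Treewidth 2.
Bags: B1 = {2, 6, 7}  B2 = {2, 5, 6}  B3 = {5, 6, 8}  B4 = {3, 6, 8}  B5 = {3, 4, 6}  B6 = {1, 4, 6}  B7 = {0, 1, 6}
Tree: B1–B2, B2–B3, B3–B4, B4–B5, B5–B6, B6–B7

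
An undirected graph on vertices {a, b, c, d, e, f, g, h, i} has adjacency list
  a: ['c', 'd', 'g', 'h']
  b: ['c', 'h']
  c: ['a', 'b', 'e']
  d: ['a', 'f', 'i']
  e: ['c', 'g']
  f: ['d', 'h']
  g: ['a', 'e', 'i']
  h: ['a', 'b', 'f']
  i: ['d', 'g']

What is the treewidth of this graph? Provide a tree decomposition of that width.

Treewidth 3.
One optimal decomposition is:
Bags: B1 = {c, e, g, i}  B2 = {a, c, g, i}  B3 = {a, c, d, i}  B4 = {a, b, c, d}  B5 = {a, b, d, h}  B6 = {b, d, f, h}
Tree: B1–B2, B2–B3, B3–B4, B4–B5, B5–B6

The largest bag has 4 vertices, giving width 3; this decomposition certifies tw(G) ≤ 3. For the lower bound: the 4 vertex sets {e,g,i}, {c}, {a}, {b,d,f,h} are disjoint, each induces a connected subgraph, and every pair is joined by at least one edge of G. Contracting each set to a single vertex therefore yields K_{4} as a minor, and since treewidth is minor-monotone, tw(G) ≥ tw(K_{4}) = 3. Combining the bounds, tw(G) = 3.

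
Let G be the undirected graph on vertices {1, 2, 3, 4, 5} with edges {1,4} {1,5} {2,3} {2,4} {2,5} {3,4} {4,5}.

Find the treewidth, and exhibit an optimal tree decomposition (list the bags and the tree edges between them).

Treewidth 2.
Bags: B1 = {2, 3, 4}  B2 = {2, 4, 5}  B3 = {1, 4, 5}
Tree: B1–B2, B2–B3

Each bag holds 3 vertices, so the decomposition has width 2, which upper-bounds the treewidth. For the lower bound, the 3 vertices {1, 4, 5} are pairwise adjacent, and any tree decomposition puts a clique entirely inside one bag — forcing width ≥ 2. Combining the bounds, tw(G) = 2.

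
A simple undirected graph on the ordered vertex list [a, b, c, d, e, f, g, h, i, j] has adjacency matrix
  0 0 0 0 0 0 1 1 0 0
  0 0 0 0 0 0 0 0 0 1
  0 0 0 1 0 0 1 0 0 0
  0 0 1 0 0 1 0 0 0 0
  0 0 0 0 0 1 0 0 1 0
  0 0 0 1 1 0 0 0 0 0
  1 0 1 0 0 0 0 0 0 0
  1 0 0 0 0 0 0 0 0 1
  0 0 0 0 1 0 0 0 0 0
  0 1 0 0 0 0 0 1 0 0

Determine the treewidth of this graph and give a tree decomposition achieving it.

Treewidth 1.
One such decomposition:
Bags: B1 = {e, i}  B2 = {e, f}  B3 = {d, f}  B4 = {c, d}  B5 = {c, g}  B6 = {a, g}  B7 = {a, h}  B8 = {h, j}  B9 = {b, j}
Tree: B1–B2, B2–B3, B3–B4, B4–B5, B5–B6, B6–B7, B7–B8, B8–B9

Each bag holds 2 vertices, so the decomposition has width 1, which upper-bounds the treewidth. Any graph with an edge has treewidth ≥ 1, and G has the edge i–e. Therefore the treewidth is 1.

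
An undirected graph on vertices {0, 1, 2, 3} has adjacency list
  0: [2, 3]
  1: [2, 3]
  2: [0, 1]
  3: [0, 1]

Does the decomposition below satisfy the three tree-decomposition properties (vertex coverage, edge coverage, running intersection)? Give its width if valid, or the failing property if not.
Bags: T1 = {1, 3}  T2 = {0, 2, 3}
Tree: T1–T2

No — edge (2,1) lies in no bag.

A tree decomposition must satisfy three properties: every vertex lies in some bag; for every edge, both endpoints lie together in some bag; and for every vertex, the bags containing it form a connected subtree. Here edge (2,1) lies in no bag, so the decomposition is invalid.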